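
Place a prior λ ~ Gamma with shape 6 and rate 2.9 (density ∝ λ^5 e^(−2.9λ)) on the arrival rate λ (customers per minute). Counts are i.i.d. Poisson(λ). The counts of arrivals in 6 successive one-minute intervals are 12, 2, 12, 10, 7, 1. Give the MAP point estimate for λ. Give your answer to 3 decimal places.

Σxᵢ = 12+2+12+10+7+1 = 44, with n = 6.
Posterior ∝ λ^5e^(−2.9λ) · λ^44e^(−6λ) = λ^49e^(−8.9λ), i.e. Gamma(shape=50, rate=8.9).
The mode of a Gamma(a, b) with a ≥ 1 (shape–rate) is (a−1)/b = 49/8.9 ≈ 5.506.

λ̂_MAP = 5.506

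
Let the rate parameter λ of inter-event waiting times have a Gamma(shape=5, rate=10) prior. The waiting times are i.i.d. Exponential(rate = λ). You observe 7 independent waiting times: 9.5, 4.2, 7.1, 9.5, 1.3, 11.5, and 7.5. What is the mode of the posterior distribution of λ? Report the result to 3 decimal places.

λ̂_MAP = 0.182

The Exponential(rate=λ) likelihood is ∝ λ^n e^(−λΣtᵢ). Here n = 7 and Σtᵢ = 9.5 + 4.2 + 7.1 + 9.5 + 1.3 + 11.5 + 7.5 = 50.6.
Posterior ∝ λ^4e^(−10λ) · λ^7e^(−50.6λ) = λ^11e^(−60.6λ), i.e. Gamma(12, 60.6).
Mode = (a−1)/b = 11/60.6 ≈ 0.182.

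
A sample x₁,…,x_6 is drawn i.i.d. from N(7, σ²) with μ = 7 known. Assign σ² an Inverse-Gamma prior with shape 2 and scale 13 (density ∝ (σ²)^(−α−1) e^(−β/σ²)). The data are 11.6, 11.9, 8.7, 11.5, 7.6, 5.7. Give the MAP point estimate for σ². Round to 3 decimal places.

Sum of squared deviations about the known mean: SS = (11.6−7)² + (11.9−7)² + (8.7−7)² + (11.5−7)² + (7.6−7)² + (5.7−7)² = 70.36.
The Normal likelihood contributes (σ²)^(−n/2) exp(−SS/(2σ²)), so the posterior is Inverse-Gamma(α + n/2, β + SS/2) = Inverse-Gamma(5, 48.18).
The mode of Inverse-Gamma(a, b) is b/(a+1) = 48.18/6 ≈ 8.030.

σ̂²_MAP = 8.030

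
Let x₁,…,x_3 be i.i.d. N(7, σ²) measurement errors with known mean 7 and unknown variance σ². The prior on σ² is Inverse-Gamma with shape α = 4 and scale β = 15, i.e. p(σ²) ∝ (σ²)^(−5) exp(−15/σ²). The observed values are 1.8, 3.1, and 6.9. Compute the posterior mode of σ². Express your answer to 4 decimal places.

σ̂²_MAP = 5.5585

Sum of squared deviations about the known mean: SS = (1.8−7)² + (3.1−7)² + (6.9−7)² = 42.26.
The Normal likelihood contributes (σ²)^(−n/2) exp(−SS/(2σ²)), so the posterior is Inverse-Gamma(α + n/2, β + SS/2) = Inverse-Gamma(5.5, 36.13).
The mode of Inverse-Gamma(a, b) is b/(a+1) = 36.13/6.5 ≈ 5.5585.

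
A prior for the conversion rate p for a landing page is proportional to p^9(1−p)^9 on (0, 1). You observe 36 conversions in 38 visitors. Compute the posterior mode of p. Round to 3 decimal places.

The prior density ∝ p^9(1−p)^9 is the kernel of Beta(10, 10).
Data: 36 successes in 38 trials. The binomial likelihood contributes p^36(1−p)^2, so the posterior is Beta(10+36, 10+2) = Beta(46, 12).
For Beta(a, b) with a, b > 1 the mode is (a−1)/(a+b−2) = 45/56 ≈ 0.804.

p̂_MAP = 0.804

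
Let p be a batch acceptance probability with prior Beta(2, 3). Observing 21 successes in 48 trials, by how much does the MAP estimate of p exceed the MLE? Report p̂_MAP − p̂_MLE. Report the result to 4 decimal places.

MAP − MLE = -0.0061

Posterior is Beta(23, 30); MAP = (23−1)/(53−2) = 22/51 ≈ 0.43137.
MLE ignores the prior: p̂_MLE = k/n = 21/48 ≈ 0.43750.
Difference = 22/51 − 21/48 = -5/816 ≈ -0.0061.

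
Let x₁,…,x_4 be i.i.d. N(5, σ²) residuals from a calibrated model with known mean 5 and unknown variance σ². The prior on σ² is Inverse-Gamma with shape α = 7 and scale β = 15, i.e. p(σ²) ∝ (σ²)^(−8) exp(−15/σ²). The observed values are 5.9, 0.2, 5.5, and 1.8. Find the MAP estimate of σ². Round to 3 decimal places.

Sum of squared deviations about the known mean: SS = (5.9−5)² + (0.2−5)² + (5.5−5)² + (1.8−5)² = 34.34.
The Normal likelihood contributes (σ²)^(−n/2) exp(−SS/(2σ²)), so the posterior is Inverse-Gamma(α + n/2, β + SS/2) = Inverse-Gamma(9, 32.17).
The mode of Inverse-Gamma(a, b) is b/(a+1) = 32.17/10 ≈ 3.217.

σ̂²_MAP = 3.217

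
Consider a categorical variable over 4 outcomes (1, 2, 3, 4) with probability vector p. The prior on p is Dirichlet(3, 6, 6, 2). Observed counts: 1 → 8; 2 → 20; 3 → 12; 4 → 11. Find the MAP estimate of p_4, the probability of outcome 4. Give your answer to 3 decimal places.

The posterior is Dirichlet(αᵢ + nᵢ) = Dirichlet(11, 26, 18, 13).
For a Dirichlet(a₁,…,a_K) with all aᵢ > 1, the mode has j-th component (aⱼ − 1)/(Σaᵢ − K).
Here Σaᵢ = 68 and K = 4, so p_4 = (13 − 1)/(68 − 4) = 12/64 ≈ 0.188.

MAP estimate: 0.188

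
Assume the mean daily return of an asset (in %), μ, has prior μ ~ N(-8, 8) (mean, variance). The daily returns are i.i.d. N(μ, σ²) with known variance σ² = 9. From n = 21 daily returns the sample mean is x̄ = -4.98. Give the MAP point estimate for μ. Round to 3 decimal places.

n = 21, x̄ = -4.98.
For a Normal prior and Normal likelihood with known variance, the posterior is Normal; its mode equals its mean, the precision-weighted average.
Prior precision 1/σ₀² = 1/8 = 0.125; data precision n/σ² = 21/9 = 7/3.
μ̂ = (0.125·(-8) + (7/3)·(-4.98)) / (0.125 + 7/3) = (-12.62)/(59/24) = -7572/1475 ≈ -5.134.

μ̂_MAP = -5.134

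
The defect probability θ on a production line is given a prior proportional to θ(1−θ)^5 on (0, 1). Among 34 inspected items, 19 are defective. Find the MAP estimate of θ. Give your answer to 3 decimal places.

The prior density ∝ θ(1−θ)^5 is the kernel of Beta(2, 6).
Data: 19 successes in 34 trials. The binomial likelihood contributes θ^19(1−θ)^15, so the posterior is Beta(2+19, 6+15) = Beta(21, 21).
For Beta(a, b) with a, b > 1 the mode is (a−1)/(a+b−2) = 20/40 ≈ 0.500.

θ̂_MAP = 0.500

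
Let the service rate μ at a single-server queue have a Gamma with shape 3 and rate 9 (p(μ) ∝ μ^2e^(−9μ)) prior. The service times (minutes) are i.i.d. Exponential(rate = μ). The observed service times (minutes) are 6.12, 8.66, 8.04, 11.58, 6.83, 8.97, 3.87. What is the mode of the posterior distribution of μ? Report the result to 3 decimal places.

The Exponential(rate=μ) likelihood is ∝ μ^n e^(−μΣtᵢ). Here n = 7 and Σtᵢ = 6.12 + 8.66 + 8.04 + 11.58 + 6.83 + 8.97 + 3.87 = 54.07.
Posterior ∝ μ^2e^(−9μ) · μ^7e^(−54.07μ) = μ^9e^(−63.07μ), i.e. Gamma(10, 63.07).
Mode = (a−1)/b = 9/63.07 ≈ 0.143.

μ̂_MAP = 0.143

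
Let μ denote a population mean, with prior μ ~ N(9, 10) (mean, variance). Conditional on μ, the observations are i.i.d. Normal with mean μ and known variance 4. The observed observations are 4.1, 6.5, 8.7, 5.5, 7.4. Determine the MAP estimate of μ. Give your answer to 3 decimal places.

μ̂_MAP = 6.630

n = 5; x̄ = (4.1 + 6.5 + 8.7 + 5.5 + 7.4)/5 = 32.2/5 = 6.44.
For a Normal prior and Normal likelihood with known variance, the posterior is Normal; its mode equals its mean, the precision-weighted average.
Prior precision 1/σ₀² = 1/10 = 0.1; data precision n/σ² = 5/4 = 1.25.
μ̂ = (0.1·9 + 1.25·6.44) / (0.1 + 1.25) = 8.95/1.35 = 179/27 ≈ 6.630.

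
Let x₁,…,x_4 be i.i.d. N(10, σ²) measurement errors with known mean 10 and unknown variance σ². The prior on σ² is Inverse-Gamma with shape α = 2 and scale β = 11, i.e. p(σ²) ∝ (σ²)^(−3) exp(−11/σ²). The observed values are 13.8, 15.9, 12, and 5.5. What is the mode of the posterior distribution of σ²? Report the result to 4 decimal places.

Sum of squared deviations about the known mean: SS = (13.8−10)² + (15.9−10)² + (12−10)² + (5.5−10)² = 73.5.
The Normal likelihood contributes (σ²)^(−n/2) exp(−SS/(2σ²)), so the posterior is Inverse-Gamma(α + n/2, β + SS/2) = Inverse-Gamma(4, 47.75).
The mode of Inverse-Gamma(a, b) is b/(a+1) = 47.75/5 ≈ 9.5500.

σ̂²_MAP = 9.5500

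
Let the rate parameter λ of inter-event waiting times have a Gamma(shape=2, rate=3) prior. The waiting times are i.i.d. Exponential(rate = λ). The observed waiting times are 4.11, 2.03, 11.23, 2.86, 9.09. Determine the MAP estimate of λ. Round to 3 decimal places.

λ̂_MAP = 0.186

The Exponential(rate=λ) likelihood is ∝ λ^n e^(−λΣtᵢ). Here n = 5 and Σtᵢ = 4.11 + 2.03 + 11.23 + 2.86 + 9.09 = 29.32.
Posterior ∝ λe^(−3λ) · λ^5e^(−29.32λ) = λ^6e^(−32.32λ), i.e. Gamma(7, 32.32).
Mode = (a−1)/b = 6/32.32 ≈ 0.186.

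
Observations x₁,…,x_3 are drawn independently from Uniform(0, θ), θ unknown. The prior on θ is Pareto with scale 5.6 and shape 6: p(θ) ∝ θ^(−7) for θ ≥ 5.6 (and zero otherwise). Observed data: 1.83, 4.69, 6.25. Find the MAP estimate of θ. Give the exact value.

The Uniform(0, θ) likelihood is θ^(−n) for θ ≥ max(xᵢ), zero otherwise. Here max(xᵢ) = 6.25.
Posterior ∝ θ^(−7) · θ^(−3) = θ^(−10) on θ ≥ max(5.6, 6.25) = 6.25.
This density is strictly decreasing in θ, so the posterior mode lies at the lower boundary of the support.

θ̂_MAP = 6.25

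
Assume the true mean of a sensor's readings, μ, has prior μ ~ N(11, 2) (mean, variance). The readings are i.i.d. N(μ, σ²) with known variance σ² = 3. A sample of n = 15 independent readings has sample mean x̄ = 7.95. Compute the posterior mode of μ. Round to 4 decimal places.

n = 15, x̄ = 7.95.
For a Normal prior and Normal likelihood with known variance, the posterior is Normal; its mode equals its mean, the precision-weighted average.
Prior precision 1/σ₀² = 1/2 = 0.5; data precision n/σ² = 15/3 = 5.
μ̂ = (0.5·11 + 5·7.95) / (0.5 + 5) = 45.25/5.5 = 181/22 ≈ 8.2273.

μ̂_MAP = 8.2273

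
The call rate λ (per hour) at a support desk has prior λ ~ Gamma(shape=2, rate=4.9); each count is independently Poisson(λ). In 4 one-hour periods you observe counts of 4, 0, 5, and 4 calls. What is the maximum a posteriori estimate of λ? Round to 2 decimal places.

Σxᵢ = 4+0+5+4 = 13, with n = 4.
Posterior ∝ λe^(−4.9λ) · λ^13e^(−4λ) = λ^14e^(−8.9λ), i.e. Gamma(shape=15, rate=8.9).
The mode of a Gamma(a, b) with a ≥ 1 (shape–rate) is (a−1)/b = 14/8.9 ≈ 1.57.

λ̂_MAP = 1.57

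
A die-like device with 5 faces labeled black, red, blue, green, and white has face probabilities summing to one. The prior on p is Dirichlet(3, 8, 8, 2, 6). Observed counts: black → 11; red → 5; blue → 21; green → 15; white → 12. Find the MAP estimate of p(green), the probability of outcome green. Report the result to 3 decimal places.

The posterior is Dirichlet(αᵢ + nᵢ) = Dirichlet(14, 13, 29, 17, 18).
For a Dirichlet(a₁,…,a_K) with all aᵢ > 1, the mode has j-th component (aⱼ − 1)/(Σaᵢ − K).
Here Σaᵢ = 91 and K = 5, so p(green) = (17 − 1)/(91 − 5) = 16/86 ≈ 0.186.

MAP estimate of p(green) = 0.186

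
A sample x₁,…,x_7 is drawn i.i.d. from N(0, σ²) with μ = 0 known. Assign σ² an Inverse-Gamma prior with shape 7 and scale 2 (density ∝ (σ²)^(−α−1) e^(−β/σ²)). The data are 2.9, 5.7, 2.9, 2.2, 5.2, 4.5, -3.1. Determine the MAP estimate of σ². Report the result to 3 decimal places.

Sum of squared deviations about the known mean: SS = (2.9−0)² + (5.7−0)² + (2.9−0)² + (2.2−0)² + (5.2−0)² + (4.5−0)² + (-3.1−0)² = 111.05.
The Normal likelihood contributes (σ²)^(−n/2) exp(−SS/(2σ²)), so the posterior is Inverse-Gamma(α + n/2, β + SS/2) = Inverse-Gamma(10.5, 57.525).
The mode of Inverse-Gamma(a, b) is b/(a+1) = 57.525/11.5 ≈ 5.002.

σ̂²_MAP = 5.002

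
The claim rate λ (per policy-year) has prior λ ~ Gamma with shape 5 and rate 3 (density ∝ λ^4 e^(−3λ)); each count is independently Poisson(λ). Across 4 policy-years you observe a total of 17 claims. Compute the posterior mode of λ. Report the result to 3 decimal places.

λ̂_MAP = 3.000

Σxᵢ = 17, n = 4.
Posterior ∝ λ^4e^(−3λ) · λ^17e^(−4λ) = λ^21e^(−7λ), i.e. Gamma(shape=22, rate=7).
The mode of a Gamma(a, b) with a ≥ 1 (shape–rate) is (a−1)/b = 21/7 ≈ 3.000.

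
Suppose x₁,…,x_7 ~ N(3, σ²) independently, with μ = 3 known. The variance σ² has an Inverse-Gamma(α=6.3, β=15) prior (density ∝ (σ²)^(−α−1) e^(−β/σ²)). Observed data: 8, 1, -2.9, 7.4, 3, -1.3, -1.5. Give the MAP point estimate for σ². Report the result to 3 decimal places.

σ̂²_MAP = 7.033

Sum of squared deviations about the known mean: SS = (8−3)² + (1−3)² + (-2.9−3)² + (7.4−3)² + (3−3)² + (-1.3−3)² + (-1.5−3)² = 121.91.
The Normal likelihood contributes (σ²)^(−n/2) exp(−SS/(2σ²)), so the posterior is Inverse-Gamma(α + n/2, β + SS/2) = Inverse-Gamma(9.8, 75.955).
The mode of Inverse-Gamma(a, b) is b/(a+1) = 75.955/10.8 ≈ 7.033.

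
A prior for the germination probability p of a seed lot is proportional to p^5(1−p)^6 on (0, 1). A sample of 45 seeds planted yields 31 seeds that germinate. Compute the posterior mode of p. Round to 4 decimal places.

p̂_MAP = 0.6429

The prior density ∝ p^5(1−p)^6 is the kernel of Beta(6, 7).
Data: 31 successes in 45 trials. The binomial likelihood contributes p^31(1−p)^14, so the posterior is Beta(6+31, 7+14) = Beta(37, 21).
For Beta(a, b) with a, b > 1 the mode is (a−1)/(a+b−2) = 36/56 ≈ 0.6429.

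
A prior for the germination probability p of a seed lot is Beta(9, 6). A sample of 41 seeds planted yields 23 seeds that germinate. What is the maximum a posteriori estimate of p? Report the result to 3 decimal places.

Prior: Beta(9, 6).
Data: 23 successes in 41 trials. The binomial likelihood contributes p^23(1−p)^18, so the posterior is Beta(9+23, 6+18) = Beta(32, 24).
For Beta(a, b) with a, b > 1 the mode is (a−1)/(a+b−2) = 31/54 ≈ 0.574.

p̂_MAP = 0.574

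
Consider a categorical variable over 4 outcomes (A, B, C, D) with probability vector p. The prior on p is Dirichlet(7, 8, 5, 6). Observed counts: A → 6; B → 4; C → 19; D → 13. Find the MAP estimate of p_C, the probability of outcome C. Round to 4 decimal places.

MAP estimate of p_C = 0.3594

The posterior is Dirichlet(αᵢ + nᵢ) = Dirichlet(13, 12, 24, 19).
For a Dirichlet(a₁,…,a_K) with all aᵢ > 1, the mode has j-th component (aⱼ − 1)/(Σaᵢ − K).
Here Σaᵢ = 68 and K = 4, so p_C = (24 − 1)/(68 − 4) = 23/64 ≈ 0.3594.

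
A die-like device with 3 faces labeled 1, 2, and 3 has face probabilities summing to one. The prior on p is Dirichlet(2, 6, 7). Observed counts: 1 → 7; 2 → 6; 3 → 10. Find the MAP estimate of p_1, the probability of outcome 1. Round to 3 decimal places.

MAP estimate: 0.229

The posterior is Dirichlet(αᵢ + nᵢ) = Dirichlet(9, 12, 17).
For a Dirichlet(a₁,…,a_K) with all aᵢ > 1, the mode has j-th component (aⱼ − 1)/(Σaᵢ − K).
Here Σaᵢ = 38 and K = 3, so p_1 = (9 − 1)/(38 − 3) = 8/35 ≈ 0.229.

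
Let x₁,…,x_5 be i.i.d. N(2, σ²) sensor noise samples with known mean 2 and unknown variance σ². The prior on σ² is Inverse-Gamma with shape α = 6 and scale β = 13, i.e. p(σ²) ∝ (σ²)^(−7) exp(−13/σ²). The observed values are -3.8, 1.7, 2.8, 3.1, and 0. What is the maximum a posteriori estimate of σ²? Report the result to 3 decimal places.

Sum of squared deviations about the known mean: SS = (-3.8−2)² + (1.7−2)² + (2.8−2)² + (3.1−2)² + (0−2)² = 39.58.
The Normal likelihood contributes (σ²)^(−n/2) exp(−SS/(2σ²)), so the posterior is Inverse-Gamma(α + n/2, β + SS/2) = Inverse-Gamma(8.5, 32.79).
The mode of Inverse-Gamma(a, b) is b/(a+1) = 32.79/9.5 ≈ 3.452.

σ̂²_MAP = 3.452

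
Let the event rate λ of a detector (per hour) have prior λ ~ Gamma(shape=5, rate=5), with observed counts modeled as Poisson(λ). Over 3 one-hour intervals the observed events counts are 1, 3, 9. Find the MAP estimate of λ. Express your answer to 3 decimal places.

Σxᵢ = 1+3+9 = 13, with n = 3.
Posterior ∝ λ^4e^(−5λ) · λ^13e^(−3λ) = λ^17e^(−8λ), i.e. Gamma(shape=18, rate=8).
The mode of a Gamma(a, b) with a ≥ 1 (shape–rate) is (a−1)/b = 17/8 ≈ 2.125.

λ̂_MAP = 2.125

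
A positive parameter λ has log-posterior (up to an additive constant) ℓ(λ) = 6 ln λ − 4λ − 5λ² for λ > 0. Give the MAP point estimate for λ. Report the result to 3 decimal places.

λ̂_MAP = 0.600

ℓ'(λ) = 6/λ − 4 − 10λ. Setting this to zero and multiplying by λ: 10λ² + 4λ − 6 = 0.
λ = (−4 + √(4² + 4·10·6)) / (2·10) = (−4 + √256) / 20 = (−4 + 16)/20 = 3/5.
ℓ''(λ) = −6/λ² − 10 < 0, confirming a maximum.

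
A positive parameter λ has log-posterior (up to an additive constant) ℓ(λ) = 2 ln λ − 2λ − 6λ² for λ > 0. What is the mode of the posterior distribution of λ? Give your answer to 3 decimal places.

ℓ'(λ) = 2/λ − 2 − 12λ. Setting this to zero and multiplying by λ: 12λ² + 2λ − 2 = 0.
λ = (−2 + √(2² + 4·12·2)) / (2·12) = (−2 + √100) / 24 = (−2 + 10)/24 = 1/3.
ℓ''(λ) = −2/λ² − 12 < 0, confirming a maximum.

λ̂_MAP = 0.333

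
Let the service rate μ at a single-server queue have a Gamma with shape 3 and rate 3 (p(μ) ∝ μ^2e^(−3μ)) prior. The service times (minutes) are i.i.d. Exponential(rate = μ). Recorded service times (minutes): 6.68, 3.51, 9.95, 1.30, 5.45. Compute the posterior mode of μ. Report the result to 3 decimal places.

The Exponential(rate=μ) likelihood is ∝ μ^n e^(−μΣtᵢ). Here n = 5 and Σtᵢ = 6.68 + 3.51 + 9.95 + 1.30 + 5.45 = 26.89.
Posterior ∝ μ^2e^(−3μ) · μ^5e^(−26.89μ) = μ^7e^(−29.89μ), i.e. Gamma(8, 29.89).
Mode = (a−1)/b = 7/29.89 ≈ 0.234.

μ̂_MAP = 0.234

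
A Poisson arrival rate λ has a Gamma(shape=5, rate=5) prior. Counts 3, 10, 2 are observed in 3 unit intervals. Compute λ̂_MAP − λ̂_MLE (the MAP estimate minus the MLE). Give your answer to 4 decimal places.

Σxᵢ = 15. Posterior is Gamma(20, 8); MAP = (20−1)/8 = 19/8 ≈ 2.37500.
MLE = x̄ = 15/3 ≈ 5.00000.
Difference = 19/8 − 15/3 = -21/8 ≈ -2.6250.

MAP − MLE = -2.6250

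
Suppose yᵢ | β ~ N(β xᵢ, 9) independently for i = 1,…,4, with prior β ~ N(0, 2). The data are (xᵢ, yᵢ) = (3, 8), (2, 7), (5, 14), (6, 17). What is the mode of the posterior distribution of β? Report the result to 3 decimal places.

log p(β | y) = −Σ(yᵢ − βxᵢ)²/(2·9) − β²/(2·2) + const.
Setting the derivative to zero: Σxᵢ(yᵢ − βxᵢ)/9 − β/2 = 0, so β = Σxᵢyᵢ / (Σxᵢ² + σ²/τ²).
Σxᵢyᵢ = 3·8 + 2·7 + 5·14 + 6·17 = 210; Σxᵢ² = 74; σ²/τ² = 4.5.
β̂_MAP = 210 / (74 + 4.5) = 210/78.5 ≈ 2.675.

β̂_MAP = 2.675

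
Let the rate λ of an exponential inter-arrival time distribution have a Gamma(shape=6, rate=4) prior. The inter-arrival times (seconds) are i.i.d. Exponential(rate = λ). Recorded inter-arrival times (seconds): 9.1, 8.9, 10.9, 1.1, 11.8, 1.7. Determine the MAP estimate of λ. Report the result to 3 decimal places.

The Exponential(rate=λ) likelihood is ∝ λ^n e^(−λΣtᵢ). Here n = 6 and Σtᵢ = 9.1 + 8.9 + 10.9 + 1.1 + 11.8 + 1.7 = 43.5.
Posterior ∝ λ^5e^(−4λ) · λ^6e^(−43.5λ) = λ^11e^(−47.5λ), i.e. Gamma(12, 47.5).
Mode = (a−1)/b = 11/47.5 ≈ 0.232.

λ̂_MAP = 0.232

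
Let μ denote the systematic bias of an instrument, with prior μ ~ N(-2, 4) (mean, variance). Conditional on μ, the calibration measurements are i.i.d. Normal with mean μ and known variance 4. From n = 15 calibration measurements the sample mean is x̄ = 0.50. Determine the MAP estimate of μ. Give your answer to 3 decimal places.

n = 15, x̄ = 0.50.
For a Normal prior and Normal likelihood with known variance, the posterior is Normal; its mode equals its mean, the precision-weighted average.
Prior precision 1/σ₀² = 1/4 = 0.25; data precision n/σ² = 15/4 = 3.75.
μ̂ = (0.25·(-2) + 3.75·0.5) / (0.25 + 3.75) = 1.375/4 = 0.34375 ≈ 0.344.

μ̂_MAP = 0.344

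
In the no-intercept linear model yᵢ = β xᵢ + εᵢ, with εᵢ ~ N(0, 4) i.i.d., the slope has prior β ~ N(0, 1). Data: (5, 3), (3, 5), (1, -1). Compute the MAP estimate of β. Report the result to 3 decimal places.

β̂_MAP = 0.744

log p(β | y) = −Σ(yᵢ − βxᵢ)²/(2·4) − β²/(2·1) + const.
Setting the derivative to zero: Σxᵢ(yᵢ − βxᵢ)/4 − β/1 = 0, so β = Σxᵢyᵢ / (Σxᵢ² + σ²/τ²).
Σxᵢyᵢ = 5·3 + 3·5 + 1·(-1) = 29; Σxᵢ² = 35; σ²/τ² = 4.
β̂_MAP = 29 / (35 + 4) = 29/39 ≈ 0.744.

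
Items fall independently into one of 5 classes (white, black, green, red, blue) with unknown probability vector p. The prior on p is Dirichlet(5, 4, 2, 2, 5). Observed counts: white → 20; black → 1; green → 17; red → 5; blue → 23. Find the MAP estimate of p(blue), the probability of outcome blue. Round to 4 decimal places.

MAP estimate of p(blue) = 0.3418

The posterior is Dirichlet(αᵢ + nᵢ) = Dirichlet(25, 5, 19, 7, 28).
For a Dirichlet(a₁,…,a_K) with all aᵢ > 1, the mode has j-th component (aⱼ − 1)/(Σaᵢ − K).
Here Σaᵢ = 84 and K = 5, so p(blue) = (28 − 1)/(84 − 5) = 27/79 ≈ 0.3418.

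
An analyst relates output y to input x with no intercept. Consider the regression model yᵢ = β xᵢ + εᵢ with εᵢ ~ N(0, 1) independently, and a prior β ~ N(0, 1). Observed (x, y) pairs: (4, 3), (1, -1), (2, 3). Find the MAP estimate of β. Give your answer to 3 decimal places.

β̂_MAP = 0.773

log p(β | y) = −Σ(yᵢ − βxᵢ)²/(2·1) − β²/(2·1) + const.
Setting the derivative to zero: Σxᵢ(yᵢ − βxᵢ)/1 − β/1 = 0, so β = Σxᵢyᵢ / (Σxᵢ² + σ²/τ²).
Σxᵢyᵢ = 4·3 + 1·(-1) + 2·3 = 17; Σxᵢ² = 21; σ²/τ² = 1.
β̂_MAP = 17 / (21 + 1) = 17/22 ≈ 0.773.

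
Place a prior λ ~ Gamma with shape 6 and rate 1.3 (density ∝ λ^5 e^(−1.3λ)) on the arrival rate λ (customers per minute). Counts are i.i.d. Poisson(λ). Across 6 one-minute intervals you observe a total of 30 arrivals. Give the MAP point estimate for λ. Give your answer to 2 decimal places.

λ̂_MAP = 4.79

Σxᵢ = 30, n = 6.
Posterior ∝ λ^5e^(−1.3λ) · λ^30e^(−6λ) = λ^35e^(−7.3λ), i.e. Gamma(shape=36, rate=7.3).
The mode of a Gamma(a, b) with a ≥ 1 (shape–rate) is (a−1)/b = 35/7.3 ≈ 4.79.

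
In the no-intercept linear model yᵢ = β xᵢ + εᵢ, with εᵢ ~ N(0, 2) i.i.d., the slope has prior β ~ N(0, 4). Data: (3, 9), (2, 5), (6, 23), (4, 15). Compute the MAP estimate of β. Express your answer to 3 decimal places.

log p(β | y) = −Σ(yᵢ − βxᵢ)²/(2·2) − β²/(2·4) + const.
Setting the derivative to zero: Σxᵢ(yᵢ − βxᵢ)/2 − β/4 = 0, so β = Σxᵢyᵢ / (Σxᵢ² + σ²/τ²).
Σxᵢyᵢ = 3·9 + 2·5 + 6·23 + 4·15 = 235; Σxᵢ² = 65; σ²/τ² = 0.5.
β̂_MAP = 235 / (65 + 0.5) = 235/65.5 ≈ 3.588.

β̂_MAP = 3.588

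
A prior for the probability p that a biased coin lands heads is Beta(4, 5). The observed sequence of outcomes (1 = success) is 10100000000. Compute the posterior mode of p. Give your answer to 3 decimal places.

Prior: Beta(4, 5).
Data: 2 successes in 11 trials (from the sequence). The binomial likelihood contributes p^2(1−p)^9, so the posterior is Beta(4+2, 5+9) = Beta(6, 14).
For Beta(a, b) with a, b > 1 the mode is (a−1)/(a+b−2) = 5/18 ≈ 0.278.

p̂_MAP = 0.278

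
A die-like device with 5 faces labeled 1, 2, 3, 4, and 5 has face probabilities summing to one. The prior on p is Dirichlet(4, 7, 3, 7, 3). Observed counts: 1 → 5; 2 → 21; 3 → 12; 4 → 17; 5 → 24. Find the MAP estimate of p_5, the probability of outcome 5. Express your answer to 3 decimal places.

The posterior is Dirichlet(αᵢ + nᵢ) = Dirichlet(9, 28, 15, 24, 27).
For a Dirichlet(a₁,…,a_K) with all aᵢ > 1, the mode has j-th component (aⱼ − 1)/(Σaᵢ − K).
Here Σaᵢ = 103 and K = 5, so p_5 = (27 − 1)/(103 − 5) = 26/98 ≈ 0.265.

MAP estimate: 0.265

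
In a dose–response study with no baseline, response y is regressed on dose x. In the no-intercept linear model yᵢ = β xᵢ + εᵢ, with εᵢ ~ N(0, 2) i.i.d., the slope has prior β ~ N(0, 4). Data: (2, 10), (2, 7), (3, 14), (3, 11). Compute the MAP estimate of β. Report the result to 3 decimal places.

β̂_MAP = 4.113

log p(β | y) = −Σ(yᵢ − βxᵢ)²/(2·2) − β²/(2·4) + const.
Setting the derivative to zero: Σxᵢ(yᵢ − βxᵢ)/2 − β/4 = 0, so β = Σxᵢyᵢ / (Σxᵢ² + σ²/τ²).
Σxᵢyᵢ = 2·10 + 2·7 + 3·14 + 3·11 = 109; Σxᵢ² = 26; σ²/τ² = 0.5.
β̂_MAP = 109 / (26 + 0.5) = 109/26.5 ≈ 4.113.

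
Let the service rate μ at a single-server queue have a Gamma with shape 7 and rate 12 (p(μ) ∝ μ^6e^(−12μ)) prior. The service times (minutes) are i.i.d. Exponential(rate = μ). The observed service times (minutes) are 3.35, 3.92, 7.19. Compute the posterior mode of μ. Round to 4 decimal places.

The Exponential(rate=μ) likelihood is ∝ μ^n e^(−μΣtᵢ). Here n = 3 and Σtᵢ = 3.35 + 3.92 + 7.19 = 14.46.
Posterior ∝ μ^6e^(−12μ) · μ^3e^(−14.46μ) = μ^9e^(−26.46μ), i.e. Gamma(10, 26.46).
Mode = (a−1)/b = 9/26.46 ≈ 0.3401.

μ̂_MAP = 0.3401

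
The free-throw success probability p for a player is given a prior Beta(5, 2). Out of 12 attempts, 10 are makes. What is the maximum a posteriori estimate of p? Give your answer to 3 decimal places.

p̂_MAP = 0.824

Prior: Beta(5, 2).
Data: 10 successes in 12 trials. The binomial likelihood contributes p^10(1−p)^2, so the posterior is Beta(5+10, 2+2) = Beta(15, 4).
For Beta(a, b) with a, b > 1 the mode is (a−1)/(a+b−2) = 14/17 ≈ 0.824.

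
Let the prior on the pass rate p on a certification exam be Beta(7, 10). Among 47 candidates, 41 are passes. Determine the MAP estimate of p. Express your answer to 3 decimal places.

p̂_MAP = 0.758

Prior: Beta(7, 10).
Data: 41 successes in 47 trials. The binomial likelihood contributes p^41(1−p)^6, so the posterior is Beta(7+41, 10+6) = Beta(48, 16).
For Beta(a, b) with a, b > 1 the mode is (a−1)/(a+b−2) = 47/62 ≈ 0.758.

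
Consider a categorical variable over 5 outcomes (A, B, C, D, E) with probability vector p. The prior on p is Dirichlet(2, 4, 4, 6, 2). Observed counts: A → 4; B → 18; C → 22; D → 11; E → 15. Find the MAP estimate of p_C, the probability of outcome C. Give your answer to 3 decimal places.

The posterior is Dirichlet(αᵢ + nᵢ) = Dirichlet(6, 22, 26, 17, 17).
For a Dirichlet(a₁,…,a_K) with all aᵢ > 1, the mode has j-th component (aⱼ − 1)/(Σaᵢ − K).
Here Σaᵢ = 88 and K = 5, so p_C = (26 − 1)/(88 − 5) = 25/83 ≈ 0.301.

MAP estimate of p_C = 0.301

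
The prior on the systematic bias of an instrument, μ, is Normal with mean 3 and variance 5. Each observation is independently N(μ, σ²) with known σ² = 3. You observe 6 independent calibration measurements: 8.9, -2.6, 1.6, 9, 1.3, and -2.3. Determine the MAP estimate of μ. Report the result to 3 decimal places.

n = 6; x̄ = (8.9 + (-2.6) + 1.6 + 9 + 1.3 + (-2.3))/6 = 15.9/6 = 2.65.
For a Normal prior and Normal likelihood with known variance, the posterior is Normal; its mode equals its mean, the precision-weighted average.
Prior precision 1/σ₀² = 1/5 = 0.2; data precision n/σ² = 6/3 = 2.
μ̂ = (0.2·3 + 2·2.65) / (0.2 + 2) = 5.9/2.2 = 59/22 ≈ 2.682.

μ̂_MAP = 2.682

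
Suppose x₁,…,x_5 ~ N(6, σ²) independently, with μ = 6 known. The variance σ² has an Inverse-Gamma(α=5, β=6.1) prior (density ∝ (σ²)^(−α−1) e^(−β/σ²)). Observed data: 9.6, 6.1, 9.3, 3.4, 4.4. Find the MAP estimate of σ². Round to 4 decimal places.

Sum of squared deviations about the known mean: SS = (9.6−6)² + (6.1−6)² + (9.3−6)² + (3.4−6)² + (4.4−6)² = 33.18.
The Normal likelihood contributes (σ²)^(−n/2) exp(−SS/(2σ²)), so the posterior is Inverse-Gamma(α + n/2, β + SS/2) = Inverse-Gamma(7.5, 22.69).
The mode of Inverse-Gamma(a, b) is b/(a+1) = 22.69/8.5 ≈ 2.6694.

σ̂²_MAP = 2.6694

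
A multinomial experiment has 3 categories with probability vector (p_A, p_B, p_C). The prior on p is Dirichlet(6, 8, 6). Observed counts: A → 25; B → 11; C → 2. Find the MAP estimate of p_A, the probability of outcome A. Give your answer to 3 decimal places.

The posterior is Dirichlet(αᵢ + nᵢ) = Dirichlet(31, 19, 8).
For a Dirichlet(a₁,…,a_K) with all aᵢ > 1, the mode has j-th component (aⱼ − 1)/(Σaᵢ − K).
Here Σaᵢ = 58 and K = 3, so p_A = (31 − 1)/(58 − 3) = 30/55 ≈ 0.545.

MAP estimate of p_A = 0.545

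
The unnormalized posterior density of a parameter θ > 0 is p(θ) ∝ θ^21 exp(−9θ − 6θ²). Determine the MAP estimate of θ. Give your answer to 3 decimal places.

θ̂_MAP = 1.000

ℓ'(θ) = 21/θ − 9 − 12θ. Setting this to zero and multiplying by θ: 12θ² + 9θ − 21 = 0.
θ = (−9 + √(9² + 4·12·21)) / (2·12) = (−9 + √1089) / 24 = (−9 + 33)/24 = 1.
ℓ''(θ) = −21/θ² − 12 < 0, confirming a maximum.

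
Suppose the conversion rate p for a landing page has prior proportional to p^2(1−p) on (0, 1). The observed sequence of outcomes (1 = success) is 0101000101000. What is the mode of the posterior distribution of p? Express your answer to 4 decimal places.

p̂_MAP = 0.3750

The prior density ∝ p^2(1−p)^1 is the kernel of Beta(3, 2).
Data: 4 successes in 13 trials (from the sequence). The binomial likelihood contributes p^4(1−p)^9, so the posterior is Beta(3+4, 2+9) = Beta(7, 11).
For Beta(a, b) with a, b > 1 the mode is (a−1)/(a+b−2) = 6/16 ≈ 0.3750.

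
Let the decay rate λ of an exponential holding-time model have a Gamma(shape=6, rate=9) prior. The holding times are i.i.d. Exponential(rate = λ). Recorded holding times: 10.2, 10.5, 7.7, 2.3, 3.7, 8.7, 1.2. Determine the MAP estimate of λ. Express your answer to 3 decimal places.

The Exponential(rate=λ) likelihood is ∝ λ^n e^(−λΣtᵢ). Here n = 7 and Σtᵢ = 10.2 + 10.5 + 7.7 + 2.3 + 3.7 + 8.7 + 1.2 = 44.3.
Posterior ∝ λ^5e^(−9λ) · λ^7e^(−44.3λ) = λ^12e^(−53.3λ), i.e. Gamma(13, 53.3).
Mode = (a−1)/b = 12/53.3 ≈ 0.225.

λ̂_MAP = 0.225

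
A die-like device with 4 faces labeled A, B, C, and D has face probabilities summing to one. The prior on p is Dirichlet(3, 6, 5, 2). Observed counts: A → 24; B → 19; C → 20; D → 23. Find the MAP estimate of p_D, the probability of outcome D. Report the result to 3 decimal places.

The posterior is Dirichlet(αᵢ + nᵢ) = Dirichlet(27, 25, 25, 25).
For a Dirichlet(a₁,…,a_K) with all aᵢ > 1, the mode has j-th component (aⱼ − 1)/(Σaᵢ − K).
Here Σaᵢ = 102 and K = 4, so p_D = (25 − 1)/(102 − 4) = 24/98 ≈ 0.245.

MAP estimate of p_D = 0.245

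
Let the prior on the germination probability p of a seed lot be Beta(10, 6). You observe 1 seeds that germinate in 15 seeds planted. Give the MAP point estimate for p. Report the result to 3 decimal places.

p̂_MAP = 0.345

Prior: Beta(10, 6).
Data: 1 success in 15 trials. The binomial likelihood contributes p(1−p)^14, so the posterior is Beta(10+1, 6+14) = Beta(11, 20).
For Beta(a, b) with a, b > 1 the mode is (a−1)/(a+b−2) = 10/29 ≈ 0.345.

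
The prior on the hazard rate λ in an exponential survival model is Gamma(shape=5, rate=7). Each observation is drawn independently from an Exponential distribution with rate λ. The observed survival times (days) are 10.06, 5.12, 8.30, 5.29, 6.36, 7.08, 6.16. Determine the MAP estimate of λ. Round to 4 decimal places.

λ̂_MAP = 0.1987

The Exponential(rate=λ) likelihood is ∝ λ^n e^(−λΣtᵢ). Here n = 7 and Σtᵢ = 10.06 + 5.12 + 8.30 + 5.29 + 6.36 + 7.08 + 6.16 = 48.37.
Posterior ∝ λ^4e^(−7λ) · λ^7e^(−48.37λ) = λ^11e^(−55.37λ), i.e. Gamma(12, 55.37).
Mode = (a−1)/b = 11/55.37 ≈ 0.1987.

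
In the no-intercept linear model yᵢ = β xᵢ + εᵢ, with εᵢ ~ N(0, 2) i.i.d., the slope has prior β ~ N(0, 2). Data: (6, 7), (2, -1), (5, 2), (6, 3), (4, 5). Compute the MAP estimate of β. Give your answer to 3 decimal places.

β̂_MAP = 0.746

log p(β | y) = −Σ(yᵢ − βxᵢ)²/(2·2) − β²/(2·2) + const.
Setting the derivative to zero: Σxᵢ(yᵢ − βxᵢ)/2 − β/2 = 0, so β = Σxᵢyᵢ / (Σxᵢ² + σ²/τ²).
Σxᵢyᵢ = 6·7 + 2·(-1) + 5·2 + 6·3 + 4·5 = 88; Σxᵢ² = 117; σ²/τ² = 1.
β̂_MAP = 88 / (117 + 1) = 88/118 ≈ 0.746.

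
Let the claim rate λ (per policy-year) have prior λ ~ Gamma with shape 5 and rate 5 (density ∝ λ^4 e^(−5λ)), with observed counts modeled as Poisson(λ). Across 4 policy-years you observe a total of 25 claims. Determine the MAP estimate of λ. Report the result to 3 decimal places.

Σxᵢ = 25, n = 4.
Posterior ∝ λ^4e^(−5λ) · λ^25e^(−4λ) = λ^29e^(−9λ), i.e. Gamma(shape=30, rate=9).
The mode of a Gamma(a, b) with a ≥ 1 (shape–rate) is (a−1)/b = 29/9 ≈ 3.222.

λ̂_MAP = 3.222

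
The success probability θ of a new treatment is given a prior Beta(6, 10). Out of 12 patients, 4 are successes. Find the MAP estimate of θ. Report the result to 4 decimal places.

θ̂_MAP = 0.3462

Prior: Beta(6, 10).
Data: 4 successes in 12 trials. The binomial likelihood contributes θ^4(1−θ)^8, so the posterior is Beta(6+4, 10+8) = Beta(10, 18).
For Beta(a, b) with a, b > 1 the mode is (a−1)/(a+b−2) = 9/26 ≈ 0.3462.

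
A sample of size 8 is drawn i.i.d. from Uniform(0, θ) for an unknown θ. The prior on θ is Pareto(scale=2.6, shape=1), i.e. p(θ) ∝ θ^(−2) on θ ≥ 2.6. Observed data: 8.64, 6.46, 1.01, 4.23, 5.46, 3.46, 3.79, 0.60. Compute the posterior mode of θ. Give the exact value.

θ̂_MAP = 8.64

The Uniform(0, θ) likelihood is θ^(−n) for θ ≥ max(xᵢ), zero otherwise. Here max(xᵢ) = 8.64.
Posterior ∝ θ^(−2) · θ^(−8) = θ^(−10) on θ ≥ max(2.6, 8.64) = 8.64.
This density is strictly decreasing in θ, so the posterior mode lies at the lower boundary of the support.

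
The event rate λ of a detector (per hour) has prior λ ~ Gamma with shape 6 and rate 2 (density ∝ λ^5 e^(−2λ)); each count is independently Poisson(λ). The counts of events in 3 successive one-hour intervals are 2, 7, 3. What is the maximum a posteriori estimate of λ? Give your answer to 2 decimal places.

λ̂_MAP = 3.40

Σxᵢ = 2+7+3 = 12, with n = 3.
Posterior ∝ λ^5e^(−2λ) · λ^12e^(−3λ) = λ^17e^(−5λ), i.e. Gamma(shape=18, rate=5).
The mode of a Gamma(a, b) with a ≥ 1 (shape–rate) is (a−1)/b = 17/5 ≈ 3.40.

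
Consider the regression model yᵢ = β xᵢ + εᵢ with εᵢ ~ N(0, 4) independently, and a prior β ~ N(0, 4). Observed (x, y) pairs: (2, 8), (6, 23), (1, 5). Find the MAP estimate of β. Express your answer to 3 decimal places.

log p(β | y) = −Σ(yᵢ − βxᵢ)²/(2·4) − β²/(2·4) + const.
Setting the derivative to zero: Σxᵢ(yᵢ − βxᵢ)/4 − β/4 = 0, so β = Σxᵢyᵢ / (Σxᵢ² + σ²/τ²).
Σxᵢyᵢ = 2·8 + 6·23 + 1·5 = 159; Σxᵢ² = 41; σ²/τ² = 1.
β̂_MAP = 159 / (41 + 1) = 159/42 ≈ 3.786.

β̂_MAP = 3.786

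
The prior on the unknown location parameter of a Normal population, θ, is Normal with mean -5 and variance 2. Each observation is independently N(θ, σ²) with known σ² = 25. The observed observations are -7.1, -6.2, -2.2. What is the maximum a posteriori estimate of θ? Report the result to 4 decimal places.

n = 3; x̄ = ((-7.1) + (-6.2) + (-2.2))/3 = -15.5/3 = -31/6 ≈ -5.1667.
For a Normal prior and Normal likelihood with known variance, the posterior is Normal; its mode equals its mean, the precision-weighted average.
Prior precision 1/σ₀² = 1/2 = 0.5; data precision n/σ² = 3/25 = 0.12.
θ̂ = (0.5·(-5) + 0.12·(-31/6)) / (0.5 + 0.12) = (-3.12)/0.62 = -156/31 ≈ -5.0323.

θ̂_MAP = -5.0323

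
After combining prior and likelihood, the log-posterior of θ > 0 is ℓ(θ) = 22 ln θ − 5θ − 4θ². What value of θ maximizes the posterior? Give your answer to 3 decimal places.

ℓ'(θ) = 22/θ − 5 − 8θ. Setting this to zero and multiplying by θ: 8θ² + 5θ − 22 = 0.
θ = (−5 + √(5² + 4·8·22)) / (2·8) = (−5 + √729) / 16 = (−5 + 27)/16 = 11/8.
ℓ''(θ) = −22/θ² − 8 < 0, confirming a maximum.

θ̂_MAP = 1.375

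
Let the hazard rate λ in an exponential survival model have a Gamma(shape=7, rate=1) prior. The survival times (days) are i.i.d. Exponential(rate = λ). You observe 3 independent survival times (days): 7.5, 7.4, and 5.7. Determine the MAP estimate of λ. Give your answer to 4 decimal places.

The Exponential(rate=λ) likelihood is ∝ λ^n e^(−λΣtᵢ). Here n = 3 and Σtᵢ = 7.5 + 7.4 + 5.7 = 20.6.
Posterior ∝ λ^6e^(−1λ) · λ^3e^(−20.6λ) = λ^9e^(−21.6λ), i.e. Gamma(10, 21.6).
Mode = (a−1)/b = 9/21.6 ≈ 0.4167.

λ̂_MAP = 0.4167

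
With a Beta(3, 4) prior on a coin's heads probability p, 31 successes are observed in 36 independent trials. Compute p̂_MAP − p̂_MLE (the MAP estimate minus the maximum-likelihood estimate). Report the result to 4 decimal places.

Posterior is Beta(34, 9); MAP = (34−1)/(43−2) = 33/41 ≈ 0.80488.
MLE ignores the prior: p̂_MLE = k/n = 31/36 ≈ 0.86111.
Difference = 33/41 − 31/36 = -83/1476 ≈ -0.0562.

MAP − MLE = -0.0562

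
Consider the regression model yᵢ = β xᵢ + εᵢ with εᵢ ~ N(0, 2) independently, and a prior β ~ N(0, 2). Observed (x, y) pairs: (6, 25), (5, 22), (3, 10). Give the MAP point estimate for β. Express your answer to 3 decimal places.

log p(β | y) = −Σ(yᵢ − βxᵢ)²/(2·2) − β²/(2·2) + const.
Setting the derivative to zero: Σxᵢ(yᵢ − βxᵢ)/2 − β/2 = 0, so β = Σxᵢyᵢ / (Σxᵢ² + σ²/τ²).
Σxᵢyᵢ = 6·25 + 5·22 + 3·10 = 290; Σxᵢ² = 70; σ²/τ² = 1.
β̂_MAP = 290 / (70 + 1) = 290/71 ≈ 4.085.

β̂_MAP = 4.085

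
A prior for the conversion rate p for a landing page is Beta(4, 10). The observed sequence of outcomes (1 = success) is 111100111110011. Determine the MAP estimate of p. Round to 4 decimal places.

Prior: Beta(4, 10).
Data: 11 successes in 15 trials (from the sequence). The binomial likelihood contributes p^11(1−p)^4, so the posterior is Beta(4+11, 10+4) = Beta(15, 14).
For Beta(a, b) with a, b > 1 the mode is (a−1)/(a+b−2) = 14/27 ≈ 0.5185.

p̂_MAP = 0.5185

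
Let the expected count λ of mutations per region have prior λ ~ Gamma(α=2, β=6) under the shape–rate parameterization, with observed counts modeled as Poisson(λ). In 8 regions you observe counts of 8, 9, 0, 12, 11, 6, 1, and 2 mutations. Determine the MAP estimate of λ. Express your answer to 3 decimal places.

λ̂_MAP = 3.571

Σxᵢ = 8+9+0+12+11+6+1+2 = 49, with n = 8.
Posterior ∝ λe^(−6λ) · λ^49e^(−8λ) = λ^50e^(−14λ), i.e. Gamma(shape=51, rate=14).
The mode of a Gamma(a, b) with a ≥ 1 (shape–rate) is (a−1)/b = 50/14 ≈ 3.571.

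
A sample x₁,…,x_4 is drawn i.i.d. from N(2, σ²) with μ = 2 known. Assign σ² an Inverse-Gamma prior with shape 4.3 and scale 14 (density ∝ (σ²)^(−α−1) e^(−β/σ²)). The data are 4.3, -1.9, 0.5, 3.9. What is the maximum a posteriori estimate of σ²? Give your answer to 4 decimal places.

σ̂²_MAP = 3.7233

Sum of squared deviations about the known mean: SS = (4.3−2)² + (-1.9−2)² + (0.5−2)² + (3.9−2)² = 26.36.
The Normal likelihood contributes (σ²)^(−n/2) exp(−SS/(2σ²)), so the posterior is Inverse-Gamma(α + n/2, β + SS/2) = Inverse-Gamma(6.3, 27.18).
The mode of Inverse-Gamma(a, b) is b/(a+1) = 27.18/7.3 ≈ 3.7233.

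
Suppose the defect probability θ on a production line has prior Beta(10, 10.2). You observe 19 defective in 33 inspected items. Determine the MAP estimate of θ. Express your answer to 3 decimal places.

Prior: Beta(10, 10.2).
Data: 19 successes in 33 trials. The binomial likelihood contributes θ^19(1−θ)^14, so the posterior is Beta(10+19, 10.2+14) = Beta(29, 24.2).
For Beta(a, b) with a, b > 1 the mode is (a−1)/(a+b−2) = 28/51.2 ≈ 0.547.

θ̂_MAP = 0.547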